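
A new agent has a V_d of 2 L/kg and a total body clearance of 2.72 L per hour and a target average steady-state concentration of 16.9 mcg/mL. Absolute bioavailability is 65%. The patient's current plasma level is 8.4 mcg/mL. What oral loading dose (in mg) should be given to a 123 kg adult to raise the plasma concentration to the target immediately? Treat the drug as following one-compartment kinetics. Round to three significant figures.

3220 mg

Total Vd = 2 × 123 = 246.0 L
Concentration deficit ΔC = 16.9 − 8.4 = 8.500 mg/L
LD = Vd × ΔC / F = 246.0 × 8.500 / 0.65 = 3217 mg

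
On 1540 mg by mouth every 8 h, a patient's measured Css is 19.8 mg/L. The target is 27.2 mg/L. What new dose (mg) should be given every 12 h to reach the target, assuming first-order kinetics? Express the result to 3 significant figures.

3170 mg

For first-order elimination, Css ∝ F·D/(CL·τ); F and CL are unchanged, so Css ∝ D/τ.
D₂ = D₁ × (Css,target / Css,current) × (τ₂/τ₁) = 1540 × (27.2/19.8) × (12/8) = 3173 mg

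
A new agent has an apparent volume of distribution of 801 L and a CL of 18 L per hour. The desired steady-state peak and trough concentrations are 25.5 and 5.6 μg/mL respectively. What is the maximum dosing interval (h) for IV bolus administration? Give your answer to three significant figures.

67.5 h

k = CL / Vd = 18.00 / 801.0 = 0.02247 h⁻¹
Between IV bolus doses, concentration decays as C = C₀·e^(−kτ), so C_peak/C_trough = e^(kτ).
τ_max = ln(C_peak/C_trough) / k = ln(25.5/5.6) / 0.02247 = 1.516 / 0.02247 = 67.47 h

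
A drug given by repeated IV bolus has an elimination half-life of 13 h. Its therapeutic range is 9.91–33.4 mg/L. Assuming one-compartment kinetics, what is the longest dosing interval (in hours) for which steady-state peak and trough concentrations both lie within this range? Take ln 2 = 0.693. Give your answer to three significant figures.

k = 0.693 / t½ = 0.693 / 13 = 0.05331 h⁻¹
Between IV bolus doses, concentration decays as C = C₀·e^(−kτ), so C_peak/C_trough = e^(kτ).
τ_max = ln(C_peak/C_trough) / k = ln(33.4/9.91) / 0.05331 = 1.215 / 0.05331 = 22.79 h

22.8 h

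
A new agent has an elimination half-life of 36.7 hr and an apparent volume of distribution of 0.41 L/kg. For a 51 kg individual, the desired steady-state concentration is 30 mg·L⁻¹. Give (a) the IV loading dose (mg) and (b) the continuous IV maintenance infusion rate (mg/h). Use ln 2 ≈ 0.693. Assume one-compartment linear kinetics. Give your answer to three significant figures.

(a) 627 mg; (b) 11.8 mg/h

Total Vd = 0.41 × 51 = 20.91 L
LD = Vd × C = 20.91 × 30 = 627.3 mg
CL = 0.693 × Vd / t½ = 0.693 × 20.91 / 36.7 = 0.3948 L/h
Infusion rate = CL × Css = 0.3948 × 30 = 11.84 mg/h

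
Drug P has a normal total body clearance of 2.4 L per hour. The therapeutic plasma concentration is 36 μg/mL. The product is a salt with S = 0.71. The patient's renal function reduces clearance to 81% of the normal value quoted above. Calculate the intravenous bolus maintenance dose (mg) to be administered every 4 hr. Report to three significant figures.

394 mg

Patient clearance = 0.81 × 2.400 = 1.944 L/h
D = CL × Css × τ / S = 1.944 × 36 × 4 / 0.71 = 394.3 mg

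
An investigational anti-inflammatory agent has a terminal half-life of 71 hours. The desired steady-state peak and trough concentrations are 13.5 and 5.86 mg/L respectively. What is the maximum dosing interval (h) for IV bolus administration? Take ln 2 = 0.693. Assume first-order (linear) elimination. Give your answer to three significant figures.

k = 0.693 / t½ = 0.693 / 71 = 0.009761 h⁻¹
Between IV bolus doses, concentration decays as C = C₀·e^(−kτ), so C_peak/C_trough = e^(kτ).
τ_max = ln(C_peak/C_trough) / k = ln(13.5/5.86) / 0.009761 = 0.8345 / 0.009761 = 85.49 h

85.5 h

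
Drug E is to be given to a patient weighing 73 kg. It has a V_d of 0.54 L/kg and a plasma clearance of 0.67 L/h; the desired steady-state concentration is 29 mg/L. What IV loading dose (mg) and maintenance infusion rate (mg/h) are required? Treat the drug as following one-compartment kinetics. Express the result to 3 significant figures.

Vd(total) = 73 kg × 0.54 L/kg = 39.42 L
Loading: fill Vd to C_target → 39.42 L × 29 mg/L = 1143 mg
Maintenance: replace elimination → rate = CL × Css = 0.6700 × 29 = 19.43 mg/h

(a) 1140 mg; (b) 19.4 mg/h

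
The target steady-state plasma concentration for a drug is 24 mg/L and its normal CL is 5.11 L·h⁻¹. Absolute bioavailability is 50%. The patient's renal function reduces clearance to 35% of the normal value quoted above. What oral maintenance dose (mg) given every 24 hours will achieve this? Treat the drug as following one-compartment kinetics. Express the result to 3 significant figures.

2060 mg

Patient clearance = 0.35 × 5.110 = 1.789 L/h
D = CL × Css × τ / F = 1.789 × 24 × 24 / 0.5 = 2061 mg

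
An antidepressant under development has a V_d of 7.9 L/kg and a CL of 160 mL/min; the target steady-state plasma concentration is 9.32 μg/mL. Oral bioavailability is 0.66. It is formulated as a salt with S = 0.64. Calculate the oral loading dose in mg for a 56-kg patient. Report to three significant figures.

9760 mg

Vd = 7.9 L/kg × 56 kg = 442.4 L
The loading dose fills Vd to the target concentration; clearance is irrelevant here.
LD = Vd × C / F / S = 442.4 × 9.320 / 0.66 / 0.64 = 9761 mg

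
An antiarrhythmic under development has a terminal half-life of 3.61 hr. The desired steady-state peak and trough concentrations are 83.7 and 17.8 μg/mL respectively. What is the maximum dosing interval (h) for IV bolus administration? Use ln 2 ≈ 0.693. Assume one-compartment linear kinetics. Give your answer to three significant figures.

k = 0.693 / t½ = 0.693 / 3.61 = 0.1920 h⁻¹
Between IV bolus doses, concentration decays as C = C₀·e^(−kτ), so C_peak/C_trough = e^(kτ).
τ_max = ln(C_peak/C_trough) / k = ln(83.7/17.8) / 0.1920 = 1.548 / 0.1920 = 8.063 h

8.06 h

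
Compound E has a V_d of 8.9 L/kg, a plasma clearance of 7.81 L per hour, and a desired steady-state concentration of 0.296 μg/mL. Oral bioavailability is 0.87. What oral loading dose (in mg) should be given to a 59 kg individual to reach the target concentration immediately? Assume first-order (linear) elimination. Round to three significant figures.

Total Vd = 8.9 × 59 = 525.1 L
LD = Vd × C / F = 525.1 × 0.2960 / 0.87 = 178.7 mg

179 mg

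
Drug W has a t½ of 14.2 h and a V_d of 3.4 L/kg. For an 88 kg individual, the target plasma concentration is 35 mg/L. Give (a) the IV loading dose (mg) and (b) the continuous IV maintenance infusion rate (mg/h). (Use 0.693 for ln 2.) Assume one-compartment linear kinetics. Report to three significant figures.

Vd(total) = 88 kg × 3.4 L/kg = 299.2 L
LD = Vd × C = 299.2 × 35 = 10470 mg
CL = 0.693 × Vd / t½ = 0.693 × 299.2 / 14.2 = 14.60 L/h
Infusion rate = CL × Css = 14.60 × 35 = 511.0 mg/h

(a) 10500 mg; (b) 511 mg/h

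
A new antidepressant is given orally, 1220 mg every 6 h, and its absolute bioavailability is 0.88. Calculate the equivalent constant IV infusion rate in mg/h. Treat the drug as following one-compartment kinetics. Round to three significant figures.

179 mg/h

Equivalent systemic input: infusion rate = F·D/τ.
Rate = 0.88 × 1220 / 6 = 178.9 mg/h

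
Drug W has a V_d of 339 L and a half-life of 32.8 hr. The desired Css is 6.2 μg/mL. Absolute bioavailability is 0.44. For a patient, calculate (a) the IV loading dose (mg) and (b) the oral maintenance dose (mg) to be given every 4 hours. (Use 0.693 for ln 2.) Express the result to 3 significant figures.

(a) 2100 mg; (b) 404 mg

LD = Vd × C = 339.0 × 6.2 = 2102 mg
CL = 0.693 × Vd / t½ = 0.693 × 339.0 / 32.8 = 7.162 L/h
D = CL × Css × τ / F = 7.162 × 6.2 × 4 / 0.44 = 403.7 mg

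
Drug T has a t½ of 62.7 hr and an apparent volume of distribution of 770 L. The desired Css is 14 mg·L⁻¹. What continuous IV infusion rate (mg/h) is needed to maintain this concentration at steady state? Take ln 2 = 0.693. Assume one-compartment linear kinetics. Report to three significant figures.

119 mg/h

CL = 0.693 × Vd / t½ = 0.693 × 770.0 / 62.7 = 8.511 L/h
Infusion rate = CL × Css = 8.511 × 14 = 119.2 mg/h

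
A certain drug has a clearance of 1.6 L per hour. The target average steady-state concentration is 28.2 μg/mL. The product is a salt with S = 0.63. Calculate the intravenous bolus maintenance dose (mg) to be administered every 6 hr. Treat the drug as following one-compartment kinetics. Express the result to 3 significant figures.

At steady state, dose per interval replaces the amount cleared in that interval: S·D/τ = CL·Css.
D = CL × Css × τ / S = 1.600 × 28.2 × 6 / 0.63 = 429.7 mg

430 mg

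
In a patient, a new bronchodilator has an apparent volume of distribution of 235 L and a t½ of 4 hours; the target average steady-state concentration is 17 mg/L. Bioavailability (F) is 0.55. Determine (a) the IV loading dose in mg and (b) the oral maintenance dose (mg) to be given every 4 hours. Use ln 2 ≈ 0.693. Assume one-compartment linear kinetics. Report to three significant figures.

(a) 4000 mg; (b) 5030 mg

LD = Vd × C = 235.0 × 17 = 3995 mg
CL = 0.693 × Vd / t½ = 0.693 × 235.0 / 4 = 40.71 L/h
D = CL × Css × τ / F = 40.71 × 17 × 4 / 0.55 = 5033 mg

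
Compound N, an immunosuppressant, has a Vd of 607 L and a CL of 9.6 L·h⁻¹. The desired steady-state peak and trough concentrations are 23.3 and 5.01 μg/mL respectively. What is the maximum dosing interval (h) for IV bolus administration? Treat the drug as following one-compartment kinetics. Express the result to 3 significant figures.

k = CL / Vd = 9.600 / 607.0 = 0.01582 h⁻¹
Between IV bolus doses, concentration decays as C = C₀·e^(−kτ), so C_peak/C_trough = e^(kτ).
τ_max = ln(C_peak/C_trough) / k = ln(23.3/5.01) / 0.01582 = 1.537 / 0.01582 = 97.16 h

97.2 h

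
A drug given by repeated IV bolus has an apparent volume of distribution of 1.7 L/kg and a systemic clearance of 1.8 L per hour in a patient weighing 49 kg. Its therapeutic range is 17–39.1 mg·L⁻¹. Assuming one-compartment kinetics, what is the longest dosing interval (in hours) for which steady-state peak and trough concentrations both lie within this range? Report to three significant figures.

38.5 h

Vd(total) = 49 kg × 1.7 L/kg = 83.30 L
k = CL / Vd = 1.800 / 83.30 = 0.02161 h⁻¹
Between IV bolus doses, concentration decays as C = C₀·e^(−kτ), so C_peak/C_trough = e^(kτ).
τ_max = ln(C_peak/C_trough) / k = ln(39.1/17) / 0.02161 = 0.8329 / 0.02161 = 38.54 h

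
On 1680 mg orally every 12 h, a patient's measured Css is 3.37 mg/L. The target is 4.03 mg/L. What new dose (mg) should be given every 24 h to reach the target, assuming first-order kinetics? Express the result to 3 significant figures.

4020 mg

With linear kinetics, Css is proportional to dose rate (D/τ) at fixed clearance.
D₂ = D₁ × (Css,target / Css,current) × (τ₂/τ₁) = 1680 × (4.03/3.37) × (24/12) = 4018 mg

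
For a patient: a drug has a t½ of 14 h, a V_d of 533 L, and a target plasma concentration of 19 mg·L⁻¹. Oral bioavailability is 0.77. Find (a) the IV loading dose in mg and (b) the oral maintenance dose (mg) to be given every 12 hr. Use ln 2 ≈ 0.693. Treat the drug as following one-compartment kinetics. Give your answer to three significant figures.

(a) 10100 mg; (b) 7810 mg

LD = Vd × C = 533.0 × 19 = 10130 mg
CL = 0.693 × Vd / t½ = 0.693 × 533.0 / 14 = 26.38 L/h
D = CL × Css × τ / F = 26.38 × 19 × 12 / 0.77 = 7811 mg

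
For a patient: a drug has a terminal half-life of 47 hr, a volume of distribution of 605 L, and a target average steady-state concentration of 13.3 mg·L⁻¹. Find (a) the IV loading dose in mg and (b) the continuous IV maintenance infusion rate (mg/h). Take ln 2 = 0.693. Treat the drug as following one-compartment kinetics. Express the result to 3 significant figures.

LD = Vd × C = 605.0 × 13.3 = 8047 mg
CL = 0.693 × Vd / t½ = 0.693 × 605.0 / 47 = 8.921 L/h
Infusion rate = CL × Css = 8.921 × 13.3 = 118.6 mg/h

(a) 8050 mg; (b) 119 mg/h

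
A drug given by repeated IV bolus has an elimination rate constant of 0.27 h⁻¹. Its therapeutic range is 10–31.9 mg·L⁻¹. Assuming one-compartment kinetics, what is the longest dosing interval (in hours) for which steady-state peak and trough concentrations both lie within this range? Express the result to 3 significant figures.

4.30 h

Between IV bolus doses, concentration decays as C = C₀·e^(−kτ), so C_peak/C_trough = e^(kτ).
τ_max = ln(C_peak/C_trough) / k = ln(31.9/10) / 0.2700 = 1.160 / 0.2700 = 4.296 h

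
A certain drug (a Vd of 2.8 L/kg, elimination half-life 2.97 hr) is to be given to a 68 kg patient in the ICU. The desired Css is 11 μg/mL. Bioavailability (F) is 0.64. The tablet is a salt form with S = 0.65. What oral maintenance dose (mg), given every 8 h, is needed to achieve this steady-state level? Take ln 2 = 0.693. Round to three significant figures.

9400 mg

Vd(total) = 68 kg × 2.8 L/kg = 190.4 L
k = 0.693/2.97 = 0.2333 h⁻¹, so CL = k·Vd = 0.2333 × 190.4 = 44.42 L/h
D = CL × Css × τ / F / S = 44.42 × 11 × 8 / 0.64 / 0.65 = 9397 mg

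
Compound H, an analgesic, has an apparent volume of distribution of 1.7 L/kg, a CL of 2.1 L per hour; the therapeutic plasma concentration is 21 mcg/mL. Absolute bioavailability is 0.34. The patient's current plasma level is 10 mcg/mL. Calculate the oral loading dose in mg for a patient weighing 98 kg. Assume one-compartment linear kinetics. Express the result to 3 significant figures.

5390 mg

Vd(total) = 98 kg × 1.7 L/kg = 166.6 L
LD is governed by Vd — clearance does not enter the loading-dose calculation.
Concentration deficit ΔC = 21 − 10 = 11.00 mg/L
LD = Vd × ΔC / F = 166.6 × 11.00 / 0.34 = 5390 mg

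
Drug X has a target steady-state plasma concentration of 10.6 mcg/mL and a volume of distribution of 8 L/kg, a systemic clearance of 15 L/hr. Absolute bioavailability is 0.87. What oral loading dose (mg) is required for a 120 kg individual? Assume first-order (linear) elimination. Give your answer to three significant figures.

Total Vd = 8 × 120 = 960.0 L
LD = Vd × C / F = 960.0 × 10.60 / 0.87 = 11700 mg

11700 mg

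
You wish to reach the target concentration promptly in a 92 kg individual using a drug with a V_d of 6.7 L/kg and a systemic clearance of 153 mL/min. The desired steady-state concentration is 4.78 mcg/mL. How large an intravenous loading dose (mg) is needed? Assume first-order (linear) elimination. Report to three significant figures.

2950 mg

Vd(total) = 92 kg × 6.7 L/kg = 616.4 L
LD = Vd × C = 616.4 × 4.780 = 2946 mg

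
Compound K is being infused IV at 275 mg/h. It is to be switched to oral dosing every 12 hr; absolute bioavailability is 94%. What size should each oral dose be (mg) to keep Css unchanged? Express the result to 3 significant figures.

3510 mg

To maintain the same Css, the systemic dosing rate must be unchanged: F·D/τ = infusion rate.
D = rate × τ / F = 275 × 12 / 0.94 = 3511 mg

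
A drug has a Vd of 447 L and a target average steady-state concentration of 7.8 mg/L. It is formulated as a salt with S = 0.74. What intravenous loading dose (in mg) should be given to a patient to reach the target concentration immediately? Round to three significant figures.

LD = Vd × C / S = 447.0 × 7.800 / 0.74 = 4712 mg

4710 mg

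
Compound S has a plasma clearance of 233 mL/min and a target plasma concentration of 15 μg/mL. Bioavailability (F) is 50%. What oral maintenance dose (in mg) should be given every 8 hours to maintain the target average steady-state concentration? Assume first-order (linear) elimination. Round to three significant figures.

3360 mg

CL = 233 mL/min = 233 × 0.06 = 13.98 L/h
D = CL × Css × τ / F = 13.98 × 15 × 8 / 0.5 = 3355 mg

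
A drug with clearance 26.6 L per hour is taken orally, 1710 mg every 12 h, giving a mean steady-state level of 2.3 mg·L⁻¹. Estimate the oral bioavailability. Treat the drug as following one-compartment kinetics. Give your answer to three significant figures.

0.429

F·D/τ = CL·Css at steady state → F = CL·Css·τ / D.
F = 26.6 × 2.3 × 12 / 1710 = 0.429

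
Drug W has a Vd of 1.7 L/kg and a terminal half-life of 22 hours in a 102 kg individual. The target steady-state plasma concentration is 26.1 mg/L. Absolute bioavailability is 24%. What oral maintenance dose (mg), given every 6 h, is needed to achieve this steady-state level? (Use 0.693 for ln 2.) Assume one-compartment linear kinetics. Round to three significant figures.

Vd = 1.7 L/kg × 102 kg = 173.4 L
CL = ln 2 · Vd / t½ = 0.693 × 173.4 / 22 = 5.462 L/h
D = CL × Css × τ / F = 5.462 × 26.1 × 6 / 0.24 = 3564 mg

3560 mg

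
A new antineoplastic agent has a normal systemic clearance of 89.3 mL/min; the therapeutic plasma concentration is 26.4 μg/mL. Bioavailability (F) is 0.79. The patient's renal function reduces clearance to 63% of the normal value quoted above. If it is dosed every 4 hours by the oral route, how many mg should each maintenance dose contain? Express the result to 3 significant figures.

CL = 89.3 mL/min × 60/1000 = 5.358 L/h
Patient clearance = 0.63 × 5.358 = 3.376 L/h
At steady state, dose per interval replaces the amount cleared in that interval: F·D/τ = CL·Css.
D = CL × Css × τ / F = 3.376 × 26.4 × 4 / 0.79 = 451.3 mg

451 mg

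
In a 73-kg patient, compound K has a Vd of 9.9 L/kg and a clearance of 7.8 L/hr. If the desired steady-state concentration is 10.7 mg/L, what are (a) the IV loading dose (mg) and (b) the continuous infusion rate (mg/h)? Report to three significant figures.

Vd = 9.9 L/kg × 73 kg = 722.7 L
Loading dose = Vd × C = 722.7 × 10.7 = 7733 mg
Maintenance: replace elimination → rate = CL × Css = 7.800 × 10.7 = 83.46 mg/h

(a) 7730 mg; (b) 83.5 mg/h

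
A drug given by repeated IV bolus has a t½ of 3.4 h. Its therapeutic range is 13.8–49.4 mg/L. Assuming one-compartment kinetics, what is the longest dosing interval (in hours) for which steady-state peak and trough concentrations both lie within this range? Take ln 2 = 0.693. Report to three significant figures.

k = 0.693 / t½ = 0.693 / 3.4 = 0.2038 h⁻¹
Between IV bolus doses, concentration decays as C = C₀·e^(−kτ), so C_peak/C_trough = e^(kτ).
τ_max = ln(C_peak/C_trough) / k = ln(49.4/13.8) / 0.2038 = 1.275 / 0.2038 = 6.256 h

6.26 h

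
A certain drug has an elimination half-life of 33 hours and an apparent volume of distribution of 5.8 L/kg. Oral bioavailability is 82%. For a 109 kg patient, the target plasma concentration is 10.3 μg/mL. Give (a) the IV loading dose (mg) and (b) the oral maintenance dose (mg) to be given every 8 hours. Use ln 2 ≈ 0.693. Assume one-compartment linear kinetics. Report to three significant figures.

(a) 6510 mg; (b) 1330 mg

Vd = 5.8 L/kg × 109 kg = 632.2 L
LD = Vd × C = 632.2 × 10.3 = 6512 mg
CL = 0.693 × Vd / t½ = 0.693 × 632.2 / 33 = 13.28 L/h
D = CL × Css × τ / F = 13.28 × 10.3 × 8 / 0.82 = 1334 mg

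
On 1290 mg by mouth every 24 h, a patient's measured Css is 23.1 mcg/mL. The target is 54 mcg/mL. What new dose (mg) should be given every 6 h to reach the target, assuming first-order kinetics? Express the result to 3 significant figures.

With linear kinetics, Css is proportional to dose rate (D/τ) at fixed clearance.
D₂ = D₁ × (Css,target / Css,current) × (τ₂/τ₁) = 1290 × (54/23.1) × (6/24) = 753.9 mg

754 mg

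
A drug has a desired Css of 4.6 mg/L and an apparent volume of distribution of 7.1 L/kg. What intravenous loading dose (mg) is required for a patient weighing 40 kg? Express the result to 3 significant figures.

Vd = 7.1 L/kg × 40 kg = 284.0 L
LD = Vd × C = 284.0 × 4.600 = 1306 mg

1310 mg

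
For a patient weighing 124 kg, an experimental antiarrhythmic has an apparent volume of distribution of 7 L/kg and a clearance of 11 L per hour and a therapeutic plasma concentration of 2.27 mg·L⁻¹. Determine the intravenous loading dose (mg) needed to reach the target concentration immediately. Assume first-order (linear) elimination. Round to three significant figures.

1970 mg

Vd = 7 L/kg × 124 kg = 868.0 L
LD = Vd × C = 868.0 × 2.270 = 1970 mg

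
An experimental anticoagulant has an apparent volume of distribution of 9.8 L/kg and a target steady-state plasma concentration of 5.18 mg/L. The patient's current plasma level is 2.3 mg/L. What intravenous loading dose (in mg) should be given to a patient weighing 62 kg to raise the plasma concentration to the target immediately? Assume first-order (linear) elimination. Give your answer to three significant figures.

Total Vd = 9.8 × 62 = 607.6 L
The loading dose fills Vd to the target concentration.
Concentration deficit ΔC = 5.18 − 2.3 = 2.880 mg/L
LD = Vd × ΔC = 607.6 × 2.880 = 1750 mg

1750 mg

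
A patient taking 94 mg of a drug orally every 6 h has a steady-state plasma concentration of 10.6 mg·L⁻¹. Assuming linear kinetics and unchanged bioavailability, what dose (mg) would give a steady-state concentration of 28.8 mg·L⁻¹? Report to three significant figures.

For first-order elimination, Css ∝ F·D/(CL·τ); F and CL are unchanged, so Css ∝ D/τ.
D₂ = D₁ × (Css,target / Css,current) = 94 × 28.8/10.6 = 255.4 mg

255 mg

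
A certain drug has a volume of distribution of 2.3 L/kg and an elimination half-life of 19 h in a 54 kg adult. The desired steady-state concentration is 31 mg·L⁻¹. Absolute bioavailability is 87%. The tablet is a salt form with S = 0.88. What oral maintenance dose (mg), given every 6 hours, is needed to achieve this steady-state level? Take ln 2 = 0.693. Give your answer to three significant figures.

Vd = 2.3 L/kg × 54 kg = 124.2 L
CL = 0.693 × Vd / t½ = 0.693 × 124.2 / 19 = 4.530 L/h
D = CL × Css × τ / F / S = 4.530 × 31 × 6 / 0.87 / 0.88 = 1101 mg

1100 mg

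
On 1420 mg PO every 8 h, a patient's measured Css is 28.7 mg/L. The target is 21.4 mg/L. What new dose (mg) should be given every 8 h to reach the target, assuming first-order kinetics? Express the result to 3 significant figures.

With linear kinetics, Css is proportional to dose rate (D/τ) at fixed clearance.
D₂ = D₁ × (Css,target / Css,current) = 1420 × 21.4/28.7 = 1059 mg

1060 mg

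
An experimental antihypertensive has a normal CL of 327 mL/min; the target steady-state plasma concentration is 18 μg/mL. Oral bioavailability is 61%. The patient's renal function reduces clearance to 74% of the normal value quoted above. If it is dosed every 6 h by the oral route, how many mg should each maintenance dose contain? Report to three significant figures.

CL = 327 mL/min = 327 × 0.06 = 19.62 L/h
Patient clearance = 0.74 × 19.62 = 14.52 L/h
At steady state, dose per interval replaces the amount cleared in that interval: F·D/τ = CL·Css.
D = CL × Css × τ / F = 14.52 × 18 × 6 / 0.61 = 2571 mg

2570 mg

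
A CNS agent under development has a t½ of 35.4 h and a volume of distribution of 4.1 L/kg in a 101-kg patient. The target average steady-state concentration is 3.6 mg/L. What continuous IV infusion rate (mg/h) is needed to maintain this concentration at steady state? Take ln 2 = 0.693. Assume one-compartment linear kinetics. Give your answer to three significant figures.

29.2 mg/h

Total Vd = 4.1 × 101 = 414.1 L
CL = ln 2 · Vd / t½ = 0.693 × 414.1 / 35.4 = 8.107 L/h
Infusion rate = CL × Css = 8.107 × 3.6 = 29.19 mg/h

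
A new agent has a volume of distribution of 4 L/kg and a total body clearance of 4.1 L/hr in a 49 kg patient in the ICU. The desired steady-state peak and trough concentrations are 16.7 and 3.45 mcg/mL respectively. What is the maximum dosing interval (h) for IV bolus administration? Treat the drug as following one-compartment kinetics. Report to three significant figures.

Vd(total) = 49 kg × 4 L/kg = 196.0 L
k = CL / Vd = 4.100 / 196.0 = 0.02092 h⁻¹
Between IV bolus doses, concentration decays as C = C₀·e^(−kτ), so C_peak/C_trough = e^(kτ).
τ_max = ln(C_peak/C_trough) / k = ln(16.7/3.45) / 0.02092 = 1.577 / 0.02092 = 75.38 h

75.4 h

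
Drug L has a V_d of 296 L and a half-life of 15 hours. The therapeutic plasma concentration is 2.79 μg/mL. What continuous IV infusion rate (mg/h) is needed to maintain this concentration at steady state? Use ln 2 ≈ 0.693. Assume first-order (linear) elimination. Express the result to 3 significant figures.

38.2 mg/h

CL = ln 2 · Vd / t½ = 0.693 × 296.0 / 15 = 13.68 L/h
Infusion rate = CL × Css = 13.68 × 2.79 = 38.17 mg/h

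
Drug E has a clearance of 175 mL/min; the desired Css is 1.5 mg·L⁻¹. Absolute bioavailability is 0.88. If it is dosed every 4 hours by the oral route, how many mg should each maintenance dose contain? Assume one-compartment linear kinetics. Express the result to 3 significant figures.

CL = 175 mL/min × 60/1000 = 10.50 L/h
D = CL × Css × τ / F = 10.50 × 1.5 × 4 / 0.88 = 71.59 mg

71.6 mg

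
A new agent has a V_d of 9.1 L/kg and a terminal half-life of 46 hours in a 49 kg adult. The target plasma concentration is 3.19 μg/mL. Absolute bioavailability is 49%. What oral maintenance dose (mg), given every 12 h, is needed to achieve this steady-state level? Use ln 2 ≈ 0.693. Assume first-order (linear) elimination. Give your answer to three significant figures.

Total Vd = 9.1 × 49 = 445.9 L
CL = ln 2 · Vd / t½ = 0.693 × 445.9 / 46 = 6.718 L/h
D = CL × Css × τ / F = 6.718 × 3.19 × 12 / 0.49 = 524.8 mg

525 mg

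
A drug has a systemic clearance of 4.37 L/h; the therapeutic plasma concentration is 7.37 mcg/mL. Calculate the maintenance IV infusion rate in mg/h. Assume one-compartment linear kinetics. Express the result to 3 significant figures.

32.2 mg/h

At steady state, infusion rate equals elimination rate: rate in = CL × Css.
R₀ = 4.370 × 7.37 = 32.21 mg/h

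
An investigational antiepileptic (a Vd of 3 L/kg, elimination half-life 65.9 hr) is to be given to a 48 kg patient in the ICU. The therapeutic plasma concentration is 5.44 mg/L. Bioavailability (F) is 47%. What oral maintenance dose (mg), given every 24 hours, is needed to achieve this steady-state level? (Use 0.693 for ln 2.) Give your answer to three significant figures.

Vd = 3 L/kg × 48 kg = 144.0 L
k = 0.693/65.9 = 0.01052 h⁻¹, so CL = k·Vd = 0.01052 × 144.0 = 1.515 L/h
D = CL × Css × τ / F = 1.515 × 5.44 × 24 / 0.47 = 420.8 mg

421 mg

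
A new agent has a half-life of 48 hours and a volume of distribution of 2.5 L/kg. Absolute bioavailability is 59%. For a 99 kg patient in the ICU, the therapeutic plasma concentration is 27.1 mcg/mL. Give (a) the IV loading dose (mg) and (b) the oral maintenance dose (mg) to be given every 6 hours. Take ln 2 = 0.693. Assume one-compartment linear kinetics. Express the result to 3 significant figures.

Total Vd = 2.5 × 99 = 247.5 L
LD = Vd × C = 247.5 × 27.1 = 6707 mg
CL = 0.693 × Vd / t½ = 0.693 × 247.5 / 48 = 3.573 L/h
D = CL × Css × τ / F = 3.573 × 27.1 × 6 / 0.59 = 984.7 mg

(a) 6710 mg; (b) 985 mg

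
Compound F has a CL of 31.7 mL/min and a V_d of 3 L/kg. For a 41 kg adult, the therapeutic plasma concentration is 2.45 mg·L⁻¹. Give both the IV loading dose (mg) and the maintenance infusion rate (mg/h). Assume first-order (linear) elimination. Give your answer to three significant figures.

(a) 301 mg; (b) 4.66 mg/h

Vd(total) = 41 kg × 3 L/kg = 123.0 L
Loading dose = Vd × C = 123.0 × 2.45 = 301.4 mg
CL = 31.7 mL/min = 31.7 × 0.06 = 1.902 L/h
Maintenance: replace elimination → rate = CL × Css = 1.902 × 2.45 = 4.660 mg/h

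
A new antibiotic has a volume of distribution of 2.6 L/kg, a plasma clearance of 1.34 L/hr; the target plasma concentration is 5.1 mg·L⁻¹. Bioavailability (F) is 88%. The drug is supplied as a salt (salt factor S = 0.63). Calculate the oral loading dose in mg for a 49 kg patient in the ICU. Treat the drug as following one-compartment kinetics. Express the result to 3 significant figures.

1170 mg

Vd(total) = 49 kg × 2.6 L/kg = 127.4 L
The loading dose fills Vd to the target concentration.
LD = Vd × C / F / S = 127.4 × 5.100 / 0.88 / 0.63 = 1172 mg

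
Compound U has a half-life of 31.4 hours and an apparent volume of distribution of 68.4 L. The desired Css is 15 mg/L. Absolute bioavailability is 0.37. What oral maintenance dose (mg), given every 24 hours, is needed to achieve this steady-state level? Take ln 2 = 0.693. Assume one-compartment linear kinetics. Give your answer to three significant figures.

1470 mg

CL = ln 2 · Vd / t½ = 0.693 × 68.40 / 31.4 = 1.510 L/h
D = CL × Css × τ / F = 1.510 × 15 × 24 / 0.37 = 1469 mg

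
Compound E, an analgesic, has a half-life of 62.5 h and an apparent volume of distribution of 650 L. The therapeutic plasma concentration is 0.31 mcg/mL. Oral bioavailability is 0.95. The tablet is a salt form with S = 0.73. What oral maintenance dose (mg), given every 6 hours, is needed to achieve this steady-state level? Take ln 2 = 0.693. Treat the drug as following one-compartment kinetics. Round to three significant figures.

CL = ln 2 · Vd / t½ = 0.693 × 650.0 / 62.5 = 7.207 L/h
D = CL × Css × τ / F / S = 7.207 × 0.31 × 6 / 0.95 / 0.73 = 19.33 mg

19.3 mg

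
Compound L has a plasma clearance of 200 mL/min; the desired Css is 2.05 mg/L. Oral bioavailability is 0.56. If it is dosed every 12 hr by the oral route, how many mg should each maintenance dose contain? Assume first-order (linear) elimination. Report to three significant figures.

527 mg

Convert clearance: 200 mL/min × 60 min/h ÷ 1000 mL/L = 12.00 L/h
D = CL × Css × τ / F = 12.00 × 2.05 × 12 / 0.56 = 527.1 mg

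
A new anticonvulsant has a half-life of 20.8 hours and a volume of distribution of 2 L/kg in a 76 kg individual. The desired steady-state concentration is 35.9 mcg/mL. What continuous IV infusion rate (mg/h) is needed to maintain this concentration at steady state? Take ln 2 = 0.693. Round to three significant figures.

Vd = 2 L/kg × 76 kg = 152.0 L
k = 0.693/20.8 = 0.03332 h⁻¹, so CL = k·Vd = 0.03332 × 152.0 = 5.065 L/h
Infusion rate = CL × Css = 5.065 × 35.9 = 181.8 mg/h

182 mg/h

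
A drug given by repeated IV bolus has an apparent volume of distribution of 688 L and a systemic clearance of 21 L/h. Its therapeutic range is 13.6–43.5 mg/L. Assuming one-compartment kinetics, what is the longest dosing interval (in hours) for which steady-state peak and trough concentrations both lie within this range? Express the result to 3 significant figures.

k = CL / Vd = 21.00 / 688.0 = 0.03052 h⁻¹
Between IV bolus doses, concentration decays as C = C₀·e^(−kτ), so C_peak/C_trough = e^(kτ).
τ_max = ln(C_peak/C_trough) / k = ln(43.5/13.6) / 0.03052 = 1.163 / 0.03052 = 38.11 h

38.1 h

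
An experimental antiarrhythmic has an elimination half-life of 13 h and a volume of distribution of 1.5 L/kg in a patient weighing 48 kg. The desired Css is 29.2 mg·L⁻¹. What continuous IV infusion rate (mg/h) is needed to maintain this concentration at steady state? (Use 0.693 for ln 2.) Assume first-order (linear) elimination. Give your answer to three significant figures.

112 mg/h

Vd = 1.5 L/kg × 48 kg = 72.00 L
k = 0.693/13 = 0.05331 h⁻¹, so CL = k·Vd = 0.05331 × 72.00 = 3.838 L/h
Infusion rate = CL × Css = 3.838 × 29.2 = 112.1 mg/h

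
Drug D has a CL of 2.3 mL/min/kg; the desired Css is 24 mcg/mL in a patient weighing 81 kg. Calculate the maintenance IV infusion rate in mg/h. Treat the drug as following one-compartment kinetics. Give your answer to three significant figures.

268 mg/h

CL = 2.3 mL/min/kg × 81 kg = 186.3 mL/min = 186.3 × 60/1000 = 11.18 L/h
R₀ = 11.18 × 24 = 268.3 mg/h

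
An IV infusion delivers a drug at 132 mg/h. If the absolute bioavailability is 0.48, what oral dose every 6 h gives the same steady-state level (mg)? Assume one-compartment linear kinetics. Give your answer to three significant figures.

1650 mg

To maintain the same Css, the systemic dosing rate must be unchanged: F·D/τ = infusion rate.
D = rate × τ / F = 132 × 6 / 0.48 = 1650 mg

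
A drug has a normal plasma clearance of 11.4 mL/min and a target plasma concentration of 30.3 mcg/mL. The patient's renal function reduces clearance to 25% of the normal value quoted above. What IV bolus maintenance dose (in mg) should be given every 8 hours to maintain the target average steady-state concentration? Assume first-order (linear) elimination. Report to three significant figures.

41.5 mg

CL = 11.4 mL/min = 11.4 × 0.06 = 0.6840 L/h
Patient clearance = 0.25 × 0.6840 = 0.1710 L/h
D = CL × Css × τ = 0.1710 × 30.3 × 8 = 41.45 mg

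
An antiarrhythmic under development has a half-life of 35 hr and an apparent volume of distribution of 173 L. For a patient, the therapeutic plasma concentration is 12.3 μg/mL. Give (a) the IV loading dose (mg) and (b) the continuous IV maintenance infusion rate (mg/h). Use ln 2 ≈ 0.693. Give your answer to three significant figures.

LD = Vd × C = 173.0 × 12.3 = 2128 mg
CL = 0.693 × Vd / t½ = 0.693 × 173.0 / 35 = 3.425 L/h
Infusion rate = CL × Css = 3.425 × 12.3 = 42.13 mg/h

(a) 2130 mg; (b) 42.1 mg/h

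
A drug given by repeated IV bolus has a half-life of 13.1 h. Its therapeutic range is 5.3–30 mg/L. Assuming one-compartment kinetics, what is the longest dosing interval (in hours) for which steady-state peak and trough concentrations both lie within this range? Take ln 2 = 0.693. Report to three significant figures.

32.8 h

k = 0.693 / t½ = 0.693 / 13.1 = 0.05290 h⁻¹
Between IV bolus doses, concentration decays as C = C₀·e^(−kτ), so C_peak/C_trough = e^(kτ).
τ_max = ln(C_peak/C_trough) / k = ln(30/5.3) / 0.05290 = 1.733 / 0.05290 = 32.76 h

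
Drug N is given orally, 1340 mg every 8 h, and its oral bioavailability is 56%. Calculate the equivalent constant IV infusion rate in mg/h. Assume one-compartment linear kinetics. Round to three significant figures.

93.8 mg/h

Equivalent systemic input: infusion rate = F·D/τ.
Rate = 0.56 × 1340 / 8 = 93.80 mg/h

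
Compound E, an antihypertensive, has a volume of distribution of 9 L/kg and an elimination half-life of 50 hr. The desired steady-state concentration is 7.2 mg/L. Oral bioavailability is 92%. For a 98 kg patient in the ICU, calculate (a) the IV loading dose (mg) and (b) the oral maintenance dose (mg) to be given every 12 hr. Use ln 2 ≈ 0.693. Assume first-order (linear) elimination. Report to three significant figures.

Total Vd = 9 × 98 = 882.0 L
LD = Vd × C = 882.0 × 7.2 = 6350 mg
CL = 0.693 × Vd / t½ = 0.693 × 882.0 / 50 = 12.22 L/h
D = CL × Css × τ / F = 12.22 × 7.2 × 12 / 0.92 = 1148 mg

(a) 6350 mg; (b) 1150 mg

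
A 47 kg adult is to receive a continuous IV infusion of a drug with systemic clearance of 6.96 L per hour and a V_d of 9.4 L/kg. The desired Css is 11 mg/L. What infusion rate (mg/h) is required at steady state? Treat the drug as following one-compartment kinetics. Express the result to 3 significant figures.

76.6 mg/h

Infusion rate = CL · Css = 6.960 L/h × 11 mg/L = 76.56 mg/h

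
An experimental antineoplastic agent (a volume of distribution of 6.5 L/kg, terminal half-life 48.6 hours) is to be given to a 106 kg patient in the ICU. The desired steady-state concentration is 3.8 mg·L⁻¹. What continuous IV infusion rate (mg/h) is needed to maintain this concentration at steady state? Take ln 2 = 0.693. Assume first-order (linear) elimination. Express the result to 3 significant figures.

37.3 mg/h

Vd(total) = 106 kg × 6.5 L/kg = 689.0 L
CL = ln 2 · Vd / t½ = 0.693 × 689.0 / 48.6 = 9.825 L/h
Infusion rate = CL × Css = 9.825 × 3.8 = 37.34 mg/h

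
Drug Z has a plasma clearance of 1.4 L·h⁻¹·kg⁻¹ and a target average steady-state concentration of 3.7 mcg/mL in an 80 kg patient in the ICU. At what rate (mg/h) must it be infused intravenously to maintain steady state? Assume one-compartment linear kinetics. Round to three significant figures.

CL = 1.4 L·h⁻¹·kg⁻¹ × 80 kg = 112.0 L/h
R₀ = 112.0 × 3.7 = 414.4 mg/h

414 mg/h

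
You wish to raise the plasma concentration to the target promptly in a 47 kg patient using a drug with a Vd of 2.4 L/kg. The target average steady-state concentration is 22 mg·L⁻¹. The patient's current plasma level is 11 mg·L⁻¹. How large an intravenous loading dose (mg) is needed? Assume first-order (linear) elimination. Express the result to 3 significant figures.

1240 mg

Total Vd = 2.4 × 47 = 112.8 L
The loading dose fills Vd to the target concentration.
Concentration deficit ΔC = 22 − 11 = 11.00 mg/L
LD = Vd × ΔC = 112.8 × 11.00 = 1241 mg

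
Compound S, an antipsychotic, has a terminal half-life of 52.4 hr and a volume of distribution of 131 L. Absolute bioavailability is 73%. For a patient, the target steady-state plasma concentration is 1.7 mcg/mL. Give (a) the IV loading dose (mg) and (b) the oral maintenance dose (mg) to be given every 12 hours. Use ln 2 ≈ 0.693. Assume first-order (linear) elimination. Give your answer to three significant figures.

LD = Vd × C = 131.0 × 1.7 = 222.7 mg
CL = 0.693 × Vd / t½ = 0.693 × 131.0 / 52.4 = 1.733 L/h
D = CL × Css × τ / F = 1.733 × 1.7 × 12 / 0.73 = 48.43 mg

(a) 223 mg; (b) 48.4 mg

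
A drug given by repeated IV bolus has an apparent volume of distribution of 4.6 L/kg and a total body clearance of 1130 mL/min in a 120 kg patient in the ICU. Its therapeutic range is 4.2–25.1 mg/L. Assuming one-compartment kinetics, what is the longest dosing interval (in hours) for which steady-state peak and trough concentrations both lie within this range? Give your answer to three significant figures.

14.6 h

Total Vd = 4.6 × 120 = 552.0 L
CL = 1130 mL/min × 60/1000 = 67.80 L/h
k = CL / Vd = 67.80 / 552.0 = 0.1228 h⁻¹
Between IV bolus doses, concentration decays as C = C₀·e^(−kτ), so C_peak/C_trough = e^(kτ).
τ_max = ln(C_peak/C_trough) / k = ln(25.1/4.2) / 0.1228 = 1.788 / 0.1228 = 14.56 h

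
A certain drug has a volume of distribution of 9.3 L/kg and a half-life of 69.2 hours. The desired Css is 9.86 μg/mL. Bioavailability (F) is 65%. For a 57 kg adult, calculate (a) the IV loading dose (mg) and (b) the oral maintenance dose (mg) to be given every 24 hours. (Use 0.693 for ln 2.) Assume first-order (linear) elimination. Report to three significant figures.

Vd = 9.3 L/kg × 57 kg = 530.1 L
LD = Vd × C = 530.1 × 9.86 = 5227 mg
CL = 0.693 × Vd / t½ = 0.693 × 530.1 / 69.2 = 5.309 L/h
D = CL × Css × τ / F = 5.309 × 9.86 × 24 / 0.65 = 1933 mg

(a) 5230 mg; (b) 1930 mg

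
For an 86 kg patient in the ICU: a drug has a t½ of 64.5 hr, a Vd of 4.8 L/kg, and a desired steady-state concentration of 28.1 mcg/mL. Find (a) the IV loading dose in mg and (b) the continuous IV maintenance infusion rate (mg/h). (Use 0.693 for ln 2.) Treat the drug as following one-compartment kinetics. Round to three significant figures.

(a) 11600 mg; (b) 125 mg/h

Vd(total) = 86 kg × 4.8 L/kg = 412.8 L
LD = Vd × C = 412.8 × 28.1 = 11600 mg
CL = 0.693 × Vd / t½ = 0.693 × 412.8 / 64.5 = 4.435 L/h
Infusion rate = CL × Css = 4.435 × 28.1 = 124.6 mg/h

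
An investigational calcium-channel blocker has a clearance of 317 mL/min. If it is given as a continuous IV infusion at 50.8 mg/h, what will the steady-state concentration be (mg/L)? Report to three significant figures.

Convert clearance: 317 mL/min × 60 min/h ÷ 1000 mL/L = 19.02 L/h
Css = rate / CL = 50.8 / 19.02 = 2.671 mg/L

2.67 mg/L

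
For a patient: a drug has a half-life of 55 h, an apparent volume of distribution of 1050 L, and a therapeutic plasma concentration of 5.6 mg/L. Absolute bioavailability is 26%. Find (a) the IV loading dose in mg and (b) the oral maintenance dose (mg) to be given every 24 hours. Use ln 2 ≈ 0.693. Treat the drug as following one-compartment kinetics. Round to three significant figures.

(a) 5880 mg; (b) 6840 mg

LD = Vd × C = 1050 × 5.6 = 5880 mg
CL = 0.693 × Vd / t½ = 0.693 × 1050 / 55 = 13.23 L/h
D = CL × Css × τ / F = 13.23 × 5.6 × 24 / 0.26 = 6839 mg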